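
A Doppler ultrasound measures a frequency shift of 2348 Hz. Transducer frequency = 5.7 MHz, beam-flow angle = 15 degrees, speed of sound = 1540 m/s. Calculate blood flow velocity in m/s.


v = fd * c / (2 * f0 * cos(theta))
v = 2348 * 1540 / (2 * 5.7000e+06 * cos(15))
v = 0.3284 m/s


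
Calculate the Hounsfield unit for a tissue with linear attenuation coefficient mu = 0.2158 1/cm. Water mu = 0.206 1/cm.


HU = ((mu_tissue - mu_water) / mu_water) * 1000
HU = ((0.2158 - 0.206) / 0.206) * 1000
HU = 47.57


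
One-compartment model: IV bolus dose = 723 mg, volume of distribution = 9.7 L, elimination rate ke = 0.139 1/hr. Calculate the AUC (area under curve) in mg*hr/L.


C0 = Dose/Vd = 723/9.7 = 74.5361 mg/L
AUC = C0/ke = 74.5361/0.139
AUC = 536.2 mg*hr/L


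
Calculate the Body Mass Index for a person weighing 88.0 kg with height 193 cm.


BMI = weight / height^2
height = 193 cm = 1.93 m
BMI = 88.0 / 1.93^2
BMI = 23.62 kg/m^2


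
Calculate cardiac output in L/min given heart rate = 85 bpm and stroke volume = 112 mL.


CO = HR * SV
CO = 85 * 112 / 1000
CO = 9.52 L/min


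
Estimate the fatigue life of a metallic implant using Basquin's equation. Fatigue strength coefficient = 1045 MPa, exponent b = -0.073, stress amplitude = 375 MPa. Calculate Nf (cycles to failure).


sigma_a = sigma_f' * (2Nf)^b
2Nf = (sigma_a/sigma_f')^(1/b)
2Nf = (375/1045)^(1/-0.073)
2Nf = 1250417.7
Nf = 6.252e+05


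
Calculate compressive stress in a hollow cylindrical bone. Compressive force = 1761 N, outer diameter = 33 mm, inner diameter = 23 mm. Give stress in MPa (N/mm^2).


A = pi*(r_o^2 - r_i^2)
r_o = 16.5 mm, r_i = 11.5 mm
A = 439.823 mm^2
sigma = F/A = 1761 / 439.823
sigma = 4.004 MPa


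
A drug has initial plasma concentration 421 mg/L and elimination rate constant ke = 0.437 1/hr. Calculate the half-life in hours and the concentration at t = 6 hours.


t_half = ln(2) / ke = 0.693147 / 0.437 = 1.586 hr
C(t) = C0 * exp(-ke*t) = 421 * exp(-0.437*6)
C(6) = 30.59 mg/L


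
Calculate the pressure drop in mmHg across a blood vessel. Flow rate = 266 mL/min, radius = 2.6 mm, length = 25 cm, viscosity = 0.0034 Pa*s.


dP = 8*mu*L*Q / (pi*r^4)
Q = 266 mL/min = 4.43333e-06 m^3/s
dP = 209.989 Pa = 209.989 / 133.322 mmHg = 1.575 mmHg


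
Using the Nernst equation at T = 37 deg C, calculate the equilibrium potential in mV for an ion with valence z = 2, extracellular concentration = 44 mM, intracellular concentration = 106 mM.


E = (RT/(zF)) * ln(C_out/C_in)
T = 37 + 273.15 = 310.15 K
E = (8.314 * 310.15 / (2 * 96485)) * ln(44/106)
E = -11.75 mV


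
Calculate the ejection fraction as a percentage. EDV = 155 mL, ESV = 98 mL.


SV = EDV - ESV = 155 - 98 = 57 mL
EF = SV/EDV * 100 = 57/155 * 100
EF = 36.77%


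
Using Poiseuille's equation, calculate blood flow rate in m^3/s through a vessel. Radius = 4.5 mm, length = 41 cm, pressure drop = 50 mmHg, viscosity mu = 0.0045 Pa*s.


Q = pi*r^4*dP / (8*mu*L)
r = 0.0045 m, L = 0.41 m
dP = 50 mmHg = 6666.1 Pa
Q = 5.8182e-04 m^3/s


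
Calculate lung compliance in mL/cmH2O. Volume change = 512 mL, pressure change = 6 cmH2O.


C = dV / dP
C = 512 / 6
C = 85.33 mL/cmH2O


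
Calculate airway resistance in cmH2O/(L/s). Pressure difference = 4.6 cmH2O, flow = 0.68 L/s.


R = dP / flow
R = 4.6 / 0.68
R = 6.765 cmH2O/(L/s)


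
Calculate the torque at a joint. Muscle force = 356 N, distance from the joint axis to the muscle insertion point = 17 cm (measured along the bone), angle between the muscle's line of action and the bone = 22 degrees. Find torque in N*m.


Torque = F * d * sin(theta)   (moment arm = d*sin(theta))
d = 17 cm = 0.17 m
Torque = 356 * 0.17 * sin(22)
Torque = 22.67 N*m


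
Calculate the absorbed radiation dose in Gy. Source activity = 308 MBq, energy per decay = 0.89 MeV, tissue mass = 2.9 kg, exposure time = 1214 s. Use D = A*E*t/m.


A = 308 MBq = 3.0800e+08 Bq
E = 0.89 MeV = 1.42578e-13 J
D = A*E*t/m = 3.0800e+08*1.42578e-13*1214/2.9
D = 0.01838 Gy


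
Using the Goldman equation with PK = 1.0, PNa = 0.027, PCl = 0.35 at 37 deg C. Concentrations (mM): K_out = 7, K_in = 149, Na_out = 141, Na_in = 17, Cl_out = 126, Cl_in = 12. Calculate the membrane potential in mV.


Vm = (RT/F)*ln((PK*Ko + PNa*Nao + PCl*Cli)/(PK*Ki + PNa*Nai + PCl*Clo))
Numer = 15.007, Denom = 193.559
Vm = -68.34 mV


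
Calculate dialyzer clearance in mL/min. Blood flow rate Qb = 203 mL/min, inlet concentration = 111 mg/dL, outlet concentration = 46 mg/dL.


K = Qb * (Cb_in - Cb_out) / Cb_in
K = 203 * (111 - 46) / 111
K = 118.9 mL/min


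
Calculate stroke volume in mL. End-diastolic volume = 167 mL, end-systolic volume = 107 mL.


SV = EDV - ESV
SV = 167 - 107
SV = 60 mL


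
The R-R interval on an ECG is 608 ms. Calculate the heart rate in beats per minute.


HR = 60 / RR_interval(s)
RR = 608 ms = 0.608 s
HR = 60 / 0.608 = 98.68 bpm


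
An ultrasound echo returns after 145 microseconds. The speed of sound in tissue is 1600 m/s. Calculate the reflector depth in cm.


depth = c * t / 2
t = 145 us = 1.4500e-04 s
depth = 1600 * 1.4500e-04 / 2
depth = 0.116 m = 11.6 cm


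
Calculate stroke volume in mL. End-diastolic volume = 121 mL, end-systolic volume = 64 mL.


SV = EDV - ESV
SV = 121 - 64
SV = 57 mL


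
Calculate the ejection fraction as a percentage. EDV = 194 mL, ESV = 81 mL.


SV = EDV - ESV = 194 - 81 = 113 mL
EF = SV/EDV * 100 = 113/194 * 100
EF = 58.25%


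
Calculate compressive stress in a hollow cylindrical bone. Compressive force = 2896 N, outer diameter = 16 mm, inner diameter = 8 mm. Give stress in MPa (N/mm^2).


A = pi*(r_o^2 - r_i^2)
r_o = 8 mm, r_i = 4 mm
A = 150.796 mm^2
sigma = F/A = 2896 / 150.796
sigma = 19.2 MPa


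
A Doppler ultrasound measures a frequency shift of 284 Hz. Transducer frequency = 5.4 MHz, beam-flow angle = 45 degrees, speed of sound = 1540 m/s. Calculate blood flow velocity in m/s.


v = fd * c / (2 * f0 * cos(theta))
v = 284 * 1540 / (2 * 5.4000e+06 * cos(45))
v = 0.05727 m/s


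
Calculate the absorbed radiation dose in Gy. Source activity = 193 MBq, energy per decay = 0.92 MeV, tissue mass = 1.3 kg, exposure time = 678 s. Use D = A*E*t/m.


A = 193 MBq = 1.9300e+08 Bq
E = 0.92 MeV = 1.47384e-13 J
D = A*E*t/m = 1.9300e+08*1.47384e-13*678/1.3
D = 0.01484 Gy


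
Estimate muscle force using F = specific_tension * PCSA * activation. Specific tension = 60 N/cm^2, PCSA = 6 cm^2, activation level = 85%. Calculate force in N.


F = sigma * PCSA * activation
F = 60 * 6 * 0.85
F = 306 N


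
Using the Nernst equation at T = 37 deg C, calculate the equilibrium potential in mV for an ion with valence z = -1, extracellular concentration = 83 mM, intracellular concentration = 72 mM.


E = (RT/(zF)) * ln(C_out/C_in)
T = 37 + 273.15 = 310.15 K
E = (8.314 * 310.15 / (-1 * 96485)) * ln(83/72)
E = -3.8 mV


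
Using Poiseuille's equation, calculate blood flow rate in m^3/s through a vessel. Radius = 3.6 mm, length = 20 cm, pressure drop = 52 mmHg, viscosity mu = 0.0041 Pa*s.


Q = pi*r^4*dP / (8*mu*L)
r = 0.0036 m, L = 0.2 m
dP = 52 mmHg = 6932.744 Pa
Q = 5.5765e-04 m^3/s


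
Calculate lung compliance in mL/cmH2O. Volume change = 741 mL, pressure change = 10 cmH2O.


C = dV / dP
C = 741 / 10
C = 74.1 mL/cmH2O


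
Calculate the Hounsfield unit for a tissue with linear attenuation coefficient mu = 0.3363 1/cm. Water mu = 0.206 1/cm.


HU = ((mu_tissue - mu_water) / mu_water) * 1000
HU = ((0.3363 - 0.206) / 0.206) * 1000
HU = 632.5


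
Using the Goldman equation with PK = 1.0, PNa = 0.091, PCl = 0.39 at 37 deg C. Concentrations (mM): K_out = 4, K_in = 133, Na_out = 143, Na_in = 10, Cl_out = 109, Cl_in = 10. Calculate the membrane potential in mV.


Vm = (RT/F)*ln((PK*Ko + PNa*Nao + PCl*Cli)/(PK*Ki + PNa*Nai + PCl*Clo))
Numer = 20.913, Denom = 176.42
Vm = -56.99 mV


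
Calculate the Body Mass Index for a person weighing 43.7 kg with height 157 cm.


BMI = weight / height^2
height = 157 cm = 1.57 m
BMI = 43.7 / 1.57^2
BMI = 17.73 kg/m^2


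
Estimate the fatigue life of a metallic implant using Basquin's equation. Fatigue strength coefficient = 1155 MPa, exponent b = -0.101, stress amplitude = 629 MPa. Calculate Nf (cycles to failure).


sigma_a = sigma_f' * (2Nf)^b
2Nf = (sigma_a/sigma_f')^(1/b)
2Nf = (629/1155)^(1/-0.101)
2Nf = 410.37564
Nf = 205.2


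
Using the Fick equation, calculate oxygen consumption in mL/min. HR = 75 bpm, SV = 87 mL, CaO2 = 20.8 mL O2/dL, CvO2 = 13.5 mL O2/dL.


CO = HR*SV = 75*87/1000 = 6.525 L/min
a-v O2 diff = 20.8 - 13.5 = 7.3 mL/dL
VO2 = CO * (CaO2-CvO2) * 10 dL/L
VO2 = 6.525 * 7.3 * 10
VO2 = 476.3 mL/min


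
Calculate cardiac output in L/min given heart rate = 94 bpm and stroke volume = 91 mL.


CO = HR * SV
CO = 94 * 91 / 1000
CO = 8.554 L/min


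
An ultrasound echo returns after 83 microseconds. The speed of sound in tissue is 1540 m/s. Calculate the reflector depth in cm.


depth = c * t / 2
t = 83 us = 8.3000e-05 s
depth = 1540 * 8.3000e-05 / 2
depth = 0.06391 m = 6.391 cm


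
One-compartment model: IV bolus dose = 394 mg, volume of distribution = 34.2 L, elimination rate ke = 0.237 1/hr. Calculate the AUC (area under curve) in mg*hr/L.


C0 = Dose/Vd = 394/34.2 = 11.5205 mg/L
AUC = C0/ke = 11.5205/0.237
AUC = 48.61 mg*hr/L


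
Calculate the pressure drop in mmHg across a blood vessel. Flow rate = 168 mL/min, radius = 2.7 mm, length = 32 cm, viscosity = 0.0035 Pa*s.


dP = 8*mu*L*Q / (pi*r^4)
Q = 168 mL/min = 2.8e-06 m^3/s
dP = 150.266 Pa = 150.266 / 133.322 mmHg = 1.127 mmHg


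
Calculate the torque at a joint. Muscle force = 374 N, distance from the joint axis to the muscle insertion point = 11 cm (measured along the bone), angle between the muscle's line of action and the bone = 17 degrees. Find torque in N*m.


Torque = F * d * sin(theta)   (moment arm = d*sin(theta))
d = 11 cm = 0.11 m
Torque = 374 * 0.11 * sin(17)
Torque = 12.03 N*m


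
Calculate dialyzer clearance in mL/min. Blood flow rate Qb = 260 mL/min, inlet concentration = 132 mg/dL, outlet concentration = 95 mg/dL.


K = Qb * (Cb_in - Cb_out) / Cb_in
K = 260 * (132 - 95) / 132
K = 72.88 mL/min


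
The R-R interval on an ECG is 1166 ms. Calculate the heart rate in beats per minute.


HR = 60 / RR_interval(s)
RR = 1166 ms = 1.166 s
HR = 60 / 1.166 = 51.46 bpm


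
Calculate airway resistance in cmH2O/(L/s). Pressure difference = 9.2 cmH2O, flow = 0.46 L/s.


R = dP / flow
R = 9.2 / 0.46
R = 20 cmH2O/(L/s)


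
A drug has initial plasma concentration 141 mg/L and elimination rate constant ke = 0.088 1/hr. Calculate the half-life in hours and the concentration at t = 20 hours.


t_half = ln(2) / ke = 0.693147 / 0.088 = 7.877 hr
C(t) = C0 * exp(-ke*t) = 141 * exp(-0.088*20)
C(20) = 24.26 mg/L


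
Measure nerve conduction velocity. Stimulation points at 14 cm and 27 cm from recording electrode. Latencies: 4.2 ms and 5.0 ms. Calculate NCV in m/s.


Distance = (27 - 14) / 100 = 0.13 m
dt = (5.0 - 4.2) / 1000 = 8.0000e-04 s
NCV = dist / dt = 162.5 m/s


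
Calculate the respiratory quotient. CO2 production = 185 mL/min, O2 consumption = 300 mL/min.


RQ = VCO2 / VO2
RQ = 185 / 300
RQ = 0.6167


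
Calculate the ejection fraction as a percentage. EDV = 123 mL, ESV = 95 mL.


SV = EDV - ESV = 123 - 95 = 28 mL
EF = SV/EDV * 100 = 28/123 * 100
EF = 22.76%


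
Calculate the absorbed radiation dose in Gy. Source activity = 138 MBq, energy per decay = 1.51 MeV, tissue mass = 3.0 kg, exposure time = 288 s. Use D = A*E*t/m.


A = 138 MBq = 1.3800e+08 Bq
E = 1.51 MeV = 2.41902e-13 J
D = A*E*t/m = 1.3800e+08*2.41902e-13*288/3.0
D = 0.003205 Gy


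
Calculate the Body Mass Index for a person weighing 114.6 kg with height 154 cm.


BMI = weight / height^2
height = 154 cm = 1.54 m
BMI = 114.6 / 1.54^2
BMI = 48.32 kg/m^2


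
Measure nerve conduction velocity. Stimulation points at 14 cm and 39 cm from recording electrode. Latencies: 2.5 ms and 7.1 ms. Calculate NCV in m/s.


Distance = (39 - 14) / 100 = 0.25 m
dt = (7.1 - 2.5) / 1000 = 0.0046 s
NCV = dist / dt = 54.35 m/s


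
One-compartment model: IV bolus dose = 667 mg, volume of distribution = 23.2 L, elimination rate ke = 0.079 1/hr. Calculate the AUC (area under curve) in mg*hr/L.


C0 = Dose/Vd = 667/23.2 = 28.75 mg/L
AUC = C0/ke = 28.75/0.079
AUC = 363.9 mg*hr/L


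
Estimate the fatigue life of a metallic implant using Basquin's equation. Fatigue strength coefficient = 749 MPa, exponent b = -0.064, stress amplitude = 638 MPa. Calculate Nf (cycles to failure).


sigma_a = sigma_f' * (2Nf)^b
2Nf = (sigma_a/sigma_f')^(1/b)
2Nf = (638/749)^(1/-0.064)
2Nf = 12.259007
Nf = 6.13


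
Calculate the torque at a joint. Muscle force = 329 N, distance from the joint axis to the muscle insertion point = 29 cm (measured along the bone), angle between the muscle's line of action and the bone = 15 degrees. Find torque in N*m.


Torque = F * d * sin(theta)   (moment arm = d*sin(theta))
d = 29 cm = 0.29 m
Torque = 329 * 0.29 * sin(15)
Torque = 24.69 N*m


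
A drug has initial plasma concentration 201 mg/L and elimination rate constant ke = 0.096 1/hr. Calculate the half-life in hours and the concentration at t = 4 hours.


t_half = ln(2) / ke = 0.693147 / 0.096 = 7.22 hr
C(t) = C0 * exp(-ke*t) = 201 * exp(-0.096*4)
C(4) = 136.9 mg/L


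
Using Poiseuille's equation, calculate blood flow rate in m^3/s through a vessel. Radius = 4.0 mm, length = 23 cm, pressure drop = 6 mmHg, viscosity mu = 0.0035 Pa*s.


Q = pi*r^4*dP / (8*mu*L)
r = 0.004 m, L = 0.23 m
dP = 6 mmHg = 799.932 Pa
Q = 9.9898e-05 m^3/s


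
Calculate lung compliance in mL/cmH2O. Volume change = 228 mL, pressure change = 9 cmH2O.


C = dV / dP
C = 228 / 9
C = 25.33 mL/cmH2O


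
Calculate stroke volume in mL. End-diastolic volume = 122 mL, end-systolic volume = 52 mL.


SV = EDV - ESV
SV = 122 - 52
SV = 70 mL


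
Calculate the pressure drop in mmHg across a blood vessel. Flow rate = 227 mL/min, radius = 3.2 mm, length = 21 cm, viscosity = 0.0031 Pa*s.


dP = 8*mu*L*Q / (pi*r^4)
Q = 227 mL/min = 3.78333e-06 m^3/s
dP = 59.813 Pa = 59.813 / 133.322 mmHg = 0.4486 mmHg


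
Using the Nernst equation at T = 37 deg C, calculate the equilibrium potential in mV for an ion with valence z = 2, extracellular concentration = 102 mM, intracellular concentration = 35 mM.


E = (RT/(zF)) * ln(C_out/C_in)
T = 37 + 273.15 = 310.15 K
E = (8.314 * 310.15 / (2 * 96485)) * ln(102/35)
E = 14.29 mV


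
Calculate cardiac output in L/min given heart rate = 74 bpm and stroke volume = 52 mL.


CO = HR * SV
CO = 74 * 52 / 1000
CO = 3.848 L/min


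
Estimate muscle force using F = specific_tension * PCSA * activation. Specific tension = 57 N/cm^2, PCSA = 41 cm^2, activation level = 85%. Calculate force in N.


F = sigma * PCSA * activation
F = 57 * 41 * 0.85
F = 1986 N


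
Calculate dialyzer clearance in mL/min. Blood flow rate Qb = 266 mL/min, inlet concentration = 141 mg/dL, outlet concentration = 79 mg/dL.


K = Qb * (Cb_in - Cb_out) / Cb_in
K = 266 * (141 - 79) / 141
K = 117 mL/min


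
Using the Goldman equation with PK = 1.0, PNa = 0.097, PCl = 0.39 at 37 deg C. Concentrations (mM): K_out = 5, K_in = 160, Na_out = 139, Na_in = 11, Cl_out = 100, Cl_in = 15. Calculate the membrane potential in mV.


Vm = (RT/F)*ln((PK*Ko + PNa*Nao + PCl*Cli)/(PK*Ki + PNa*Nai + PCl*Clo))
Numer = 24.333, Denom = 200.067
Vm = -56.31 mV


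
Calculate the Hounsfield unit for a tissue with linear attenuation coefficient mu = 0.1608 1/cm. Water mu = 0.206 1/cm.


HU = ((mu_tissue - mu_water) / mu_water) * 1000
HU = ((0.1608 - 0.206) / 0.206) * 1000
HU = -219.4


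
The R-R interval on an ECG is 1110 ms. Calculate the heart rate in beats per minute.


HR = 60 / RR_interval(s)
RR = 1110 ms = 1.11 s
HR = 60 / 1.11 = 54.05 bpm


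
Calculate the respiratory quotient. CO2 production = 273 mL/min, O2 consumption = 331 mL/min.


RQ = VCO2 / VO2
RQ = 273 / 331
RQ = 0.8248


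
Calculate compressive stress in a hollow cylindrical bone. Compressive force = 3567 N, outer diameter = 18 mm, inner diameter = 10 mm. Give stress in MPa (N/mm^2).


A = pi*(r_o^2 - r_i^2)
r_o = 9 mm, r_i = 5 mm
A = 175.929 mm^2
sigma = F/A = 3567 / 175.929
sigma = 20.28 MPa


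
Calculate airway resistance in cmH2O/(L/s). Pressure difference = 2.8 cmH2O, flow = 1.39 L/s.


R = dP / flow
R = 2.8 / 1.39
R = 2.014 cmH2O/(L/s)


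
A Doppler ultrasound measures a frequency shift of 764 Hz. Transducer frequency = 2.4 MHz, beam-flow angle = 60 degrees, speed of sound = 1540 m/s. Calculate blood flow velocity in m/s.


v = fd * c / (2 * f0 * cos(theta))
v = 764 * 1540 / (2 * 2.4000e+06 * cos(60))
v = 0.4902 m/s


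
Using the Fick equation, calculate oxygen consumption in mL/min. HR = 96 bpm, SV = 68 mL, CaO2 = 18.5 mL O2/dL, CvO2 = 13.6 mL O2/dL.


CO = HR*SV = 96*68/1000 = 6.528 L/min
a-v O2 diff = 18.5 - 13.6 = 4.9 mL/dL
VO2 = CO * (CaO2-CvO2) * 10 dL/L
VO2 = 6.528 * 4.9 * 10
VO2 = 319.9 mL/min


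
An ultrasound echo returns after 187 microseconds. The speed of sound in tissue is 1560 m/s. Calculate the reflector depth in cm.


depth = c * t / 2
t = 187 us = 1.8700e-04 s
depth = 1560 * 1.8700e-04 / 2
depth = 0.14586 m = 14.586 cm


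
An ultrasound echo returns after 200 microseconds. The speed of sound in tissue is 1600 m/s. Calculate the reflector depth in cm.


depth = c * t / 2
t = 200 us = 2.0000e-04 s
depth = 1600 * 2.0000e-04 / 2
depth = 0.16 m = 16 cm


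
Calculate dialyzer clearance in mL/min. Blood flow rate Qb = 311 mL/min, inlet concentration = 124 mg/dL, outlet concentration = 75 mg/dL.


K = Qb * (Cb_in - Cb_out) / Cb_in
K = 311 * (124 - 75) / 124
K = 122.9 mL/min


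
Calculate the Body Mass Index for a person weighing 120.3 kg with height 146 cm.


BMI = weight / height^2
height = 146 cm = 1.46 m
BMI = 120.3 / 1.46^2
BMI = 56.44 kg/m^2


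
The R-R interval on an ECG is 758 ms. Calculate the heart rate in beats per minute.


HR = 60 / RR_interval(s)
RR = 758 ms = 0.758 s
HR = 60 / 0.758 = 79.16 bpm


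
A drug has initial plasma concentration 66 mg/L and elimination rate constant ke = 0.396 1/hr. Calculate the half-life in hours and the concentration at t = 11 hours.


t_half = ln(2) / ke = 0.693147 / 0.396 = 1.75 hr
C(t) = C0 * exp(-ke*t) = 66 * exp(-0.396*11)
C(11) = 0.8468 mg/L


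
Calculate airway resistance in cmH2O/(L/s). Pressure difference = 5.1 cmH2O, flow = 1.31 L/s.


R = dP / flow
R = 5.1 / 1.31
R = 3.893 cmH2O/(L/s)


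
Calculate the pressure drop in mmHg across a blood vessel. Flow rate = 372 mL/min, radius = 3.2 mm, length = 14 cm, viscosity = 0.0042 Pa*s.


dP = 8*mu*L*Q / (pi*r^4)
Q = 372 mL/min = 6.2e-06 m^3/s
dP = 88.5338 Pa = 88.5338 / 133.322 mmHg = 0.6641 mmHg


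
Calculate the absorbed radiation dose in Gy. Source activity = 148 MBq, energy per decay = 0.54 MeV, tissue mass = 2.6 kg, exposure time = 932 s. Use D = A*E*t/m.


A = 148 MBq = 1.4800e+08 Bq
E = 0.54 MeV = 8.6508e-14 J
D = A*E*t/m = 1.4800e+08*8.6508e-14*932/2.6
D = 0.004589 Gy


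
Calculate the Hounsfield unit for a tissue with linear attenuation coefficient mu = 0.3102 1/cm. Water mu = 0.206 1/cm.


HU = ((mu_tissue - mu_water) / mu_water) * 1000
HU = ((0.3102 - 0.206) / 0.206) * 1000
HU = 505.8


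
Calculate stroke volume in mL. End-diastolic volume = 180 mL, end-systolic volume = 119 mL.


SV = EDV - ESV
SV = 180 - 119
SV = 61 mL


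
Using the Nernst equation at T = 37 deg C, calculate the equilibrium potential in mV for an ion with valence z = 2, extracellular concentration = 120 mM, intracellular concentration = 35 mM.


E = (RT/(zF)) * ln(C_out/C_in)
T = 37 + 273.15 = 310.15 K
E = (8.314 * 310.15 / (2 * 96485)) * ln(120/35)
E = 16.46 mV


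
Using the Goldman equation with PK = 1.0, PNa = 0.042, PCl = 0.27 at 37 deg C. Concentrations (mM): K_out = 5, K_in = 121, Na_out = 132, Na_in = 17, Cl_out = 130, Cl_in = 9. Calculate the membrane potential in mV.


Vm = (RT/F)*ln((PK*Ko + PNa*Nao + PCl*Cli)/(PK*Ki + PNa*Nai + PCl*Clo))
Numer = 12.974, Denom = 156.814
Vm = -66.6 mV


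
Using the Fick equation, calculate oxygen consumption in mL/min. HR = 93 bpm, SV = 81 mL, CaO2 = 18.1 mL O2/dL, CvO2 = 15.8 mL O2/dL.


CO = HR*SV = 93*81/1000 = 7.533 L/min
a-v O2 diff = 18.1 - 15.8 = 2.3 mL/dL
VO2 = CO * (CaO2-CvO2) * 10 dL/L
VO2 = 7.533 * 2.3 * 10
VO2 = 173.3 mL/min


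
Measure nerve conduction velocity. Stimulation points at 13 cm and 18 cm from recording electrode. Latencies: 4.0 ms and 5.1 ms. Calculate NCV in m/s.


Distance = (18 - 13) / 100 = 0.05 m
dt = (5.1 - 4.0) / 1000 = 0.0011 s
NCV = dist / dt = 45.45 m/s


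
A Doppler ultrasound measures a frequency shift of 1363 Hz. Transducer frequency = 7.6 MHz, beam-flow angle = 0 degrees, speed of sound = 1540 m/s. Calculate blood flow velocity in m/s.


v = fd * c / (2 * f0 * cos(theta))
v = 1363 * 1540 / (2 * 7.6000e+06 * cos(0))
v = 0.1381 m/s


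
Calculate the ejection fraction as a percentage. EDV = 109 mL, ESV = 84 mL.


SV = EDV - ESV = 109 - 84 = 25 mL
EF = SV/EDV * 100 = 25/109 * 100
EF = 22.94%


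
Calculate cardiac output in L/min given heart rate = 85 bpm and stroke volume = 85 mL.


CO = HR * SV
CO = 85 * 85 / 1000
CO = 7.225 L/min


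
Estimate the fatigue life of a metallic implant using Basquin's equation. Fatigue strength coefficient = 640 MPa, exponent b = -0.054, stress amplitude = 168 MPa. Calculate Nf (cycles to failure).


sigma_a = sigma_f' * (2Nf)^b
2Nf = (sigma_a/sigma_f')^(1/b)
2Nf = (168/640)^(1/-0.054)
2Nf = 5.7130059e+10
Nf = 2.8565e+10


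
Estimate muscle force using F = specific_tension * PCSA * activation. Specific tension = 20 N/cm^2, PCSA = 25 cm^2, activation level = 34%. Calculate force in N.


F = sigma * PCSA * activation
F = 20 * 25 * 0.34
F = 170 N


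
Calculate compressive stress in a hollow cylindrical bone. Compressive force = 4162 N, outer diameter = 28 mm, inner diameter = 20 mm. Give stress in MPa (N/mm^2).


A = pi*(r_o^2 - r_i^2)
r_o = 14 mm, r_i = 10 mm
A = 301.593 mm^2
sigma = F/A = 4162 / 301.593
sigma = 13.8 MPa


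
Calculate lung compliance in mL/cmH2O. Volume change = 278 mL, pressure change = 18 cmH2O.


C = dV / dP
C = 278 / 18
C = 15.44 mL/cmH2O


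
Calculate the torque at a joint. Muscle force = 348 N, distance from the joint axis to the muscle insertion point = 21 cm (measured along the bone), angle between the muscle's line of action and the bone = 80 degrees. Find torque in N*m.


Torque = F * d * sin(theta)   (moment arm = d*sin(theta))
d = 21 cm = 0.21 m
Torque = 348 * 0.21 * sin(80)
Torque = 71.97 N*m


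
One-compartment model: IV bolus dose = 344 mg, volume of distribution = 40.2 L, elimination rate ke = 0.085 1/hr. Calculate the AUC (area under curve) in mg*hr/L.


C0 = Dose/Vd = 344/40.2 = 8.55721 mg/L
AUC = C0/ke = 8.55721/0.085
AUC = 100.7 mg*hr/L


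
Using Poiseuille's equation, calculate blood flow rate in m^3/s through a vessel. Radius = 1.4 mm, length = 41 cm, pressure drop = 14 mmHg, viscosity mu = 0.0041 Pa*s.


Q = pi*r^4*dP / (8*mu*L)
r = 0.0014 m, L = 0.41 m
dP = 14 mmHg = 1866.508 Pa
Q = 1.6751e-06 m^3/s


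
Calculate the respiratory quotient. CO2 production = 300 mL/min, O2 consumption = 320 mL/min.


RQ = VCO2 / VO2
RQ = 300 / 320
RQ = 0.9375


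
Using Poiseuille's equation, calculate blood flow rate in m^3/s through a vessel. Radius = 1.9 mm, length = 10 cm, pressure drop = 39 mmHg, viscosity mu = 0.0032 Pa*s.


Q = pi*r^4*dP / (8*mu*L)
r = 0.0019 m, L = 0.1 m
dP = 39 mmHg = 5199.558 Pa
Q = 8.3155e-05 m^3/s


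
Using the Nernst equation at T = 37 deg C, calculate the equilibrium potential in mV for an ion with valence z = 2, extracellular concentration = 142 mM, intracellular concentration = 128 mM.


E = (RT/(zF)) * ln(C_out/C_in)
T = 37 + 273.15 = 310.15 K
E = (8.314 * 310.15 / (2 * 96485)) * ln(142/128)
E = 1.387 mV


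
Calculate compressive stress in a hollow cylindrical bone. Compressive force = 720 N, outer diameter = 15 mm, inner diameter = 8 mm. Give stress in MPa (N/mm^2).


A = pi*(r_o^2 - r_i^2)
r_o = 7.5 mm, r_i = 4 mm
A = 126.449 mm^2
sigma = F/A = 720 / 126.449
sigma = 5.694 MPa


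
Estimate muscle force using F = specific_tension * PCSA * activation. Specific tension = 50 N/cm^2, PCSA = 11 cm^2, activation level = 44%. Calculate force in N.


F = sigma * PCSA * activation
F = 50 * 11 * 0.44
F = 242 N


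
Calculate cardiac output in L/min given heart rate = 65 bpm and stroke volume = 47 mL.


CO = HR * SV
CO = 65 * 47 / 1000
CO = 3.055 L/min


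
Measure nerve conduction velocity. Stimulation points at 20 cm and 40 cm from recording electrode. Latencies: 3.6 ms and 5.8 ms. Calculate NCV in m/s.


Distance = (40 - 20) / 100 = 0.2 m
dt = (5.8 - 3.6) / 1000 = 0.0022 s
NCV = dist / dt = 90.91 m/s


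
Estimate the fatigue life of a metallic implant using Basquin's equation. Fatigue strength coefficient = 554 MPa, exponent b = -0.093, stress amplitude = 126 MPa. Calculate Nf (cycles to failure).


sigma_a = sigma_f' * (2Nf)^b
2Nf = (sigma_a/sigma_f')^(1/b)
2Nf = (126/554)^(1/-0.093)
2Nf = 8231433.6
Nf = 4.1157e+06


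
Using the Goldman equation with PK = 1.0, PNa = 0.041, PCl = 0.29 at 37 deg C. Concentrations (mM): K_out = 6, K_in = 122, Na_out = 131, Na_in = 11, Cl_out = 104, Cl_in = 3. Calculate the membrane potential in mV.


Vm = (RT/F)*ln((PK*Ko + PNa*Nao + PCl*Cli)/(PK*Ki + PNa*Nai + PCl*Clo))
Numer = 12.241, Denom = 152.611
Vm = -67.43 mV


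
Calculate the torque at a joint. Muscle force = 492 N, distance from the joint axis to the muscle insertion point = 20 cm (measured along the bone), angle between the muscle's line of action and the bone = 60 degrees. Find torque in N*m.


Torque = F * d * sin(theta)   (moment arm = d*sin(theta))
d = 20 cm = 0.2 m
Torque = 492 * 0.2 * sin(60)
Torque = 85.22 N*m


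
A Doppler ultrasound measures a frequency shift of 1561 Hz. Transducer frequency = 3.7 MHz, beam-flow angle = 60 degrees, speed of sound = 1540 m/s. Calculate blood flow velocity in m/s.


v = fd * c / (2 * f0 * cos(theta))
v = 1561 * 1540 / (2 * 3.7000e+06 * cos(60))
v = 0.6497 m/s


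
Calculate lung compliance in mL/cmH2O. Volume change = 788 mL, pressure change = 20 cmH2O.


C = dV / dP
C = 788 / 20
C = 39.4 mL/cmH2O


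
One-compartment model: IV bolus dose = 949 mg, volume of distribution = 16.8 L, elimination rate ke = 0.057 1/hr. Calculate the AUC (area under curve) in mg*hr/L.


C0 = Dose/Vd = 949/16.8 = 56.4881 mg/L
AUC = C0/ke = 56.4881/0.057
AUC = 991 mg*hr/L


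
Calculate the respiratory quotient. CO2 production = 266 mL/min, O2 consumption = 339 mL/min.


RQ = VCO2 / VO2
RQ = 266 / 339
RQ = 0.7847


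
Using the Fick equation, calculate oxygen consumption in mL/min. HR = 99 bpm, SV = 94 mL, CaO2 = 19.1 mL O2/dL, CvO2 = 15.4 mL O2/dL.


CO = HR*SV = 99*94/1000 = 9.306 L/min
a-v O2 diff = 19.1 - 15.4 = 3.7 mL/dL
VO2 = CO * (CaO2-CvO2) * 10 dL/L
VO2 = 9.306 * 3.7 * 10
VO2 = 344.3 mL/min


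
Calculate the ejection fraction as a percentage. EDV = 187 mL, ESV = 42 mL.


SV = EDV - ESV = 187 - 42 = 145 mL
EF = SV/EDV * 100 = 145/187 * 100
EF = 77.54%


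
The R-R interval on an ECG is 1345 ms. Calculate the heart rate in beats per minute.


HR = 60 / RR_interval(s)
RR = 1345 ms = 1.345 s
HR = 60 / 1.345 = 44.61 bpm


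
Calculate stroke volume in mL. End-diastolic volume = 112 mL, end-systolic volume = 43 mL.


SV = EDV - ESV
SV = 112 - 43
SV = 69 mL


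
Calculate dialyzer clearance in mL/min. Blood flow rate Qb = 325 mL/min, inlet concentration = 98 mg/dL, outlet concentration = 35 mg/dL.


K = Qb * (Cb_in - Cb_out) / Cb_in
K = 325 * (98 - 35) / 98
K = 208.9 mL/min


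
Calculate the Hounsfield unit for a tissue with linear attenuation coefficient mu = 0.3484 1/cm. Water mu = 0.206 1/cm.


HU = ((mu_tissue - mu_water) / mu_water) * 1000
HU = ((0.3484 - 0.206) / 0.206) * 1000
HU = 691.3


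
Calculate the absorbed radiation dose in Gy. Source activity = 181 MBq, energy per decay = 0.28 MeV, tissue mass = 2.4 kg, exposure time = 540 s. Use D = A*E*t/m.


A = 181 MBq = 1.8100e+08 Bq
E = 0.28 MeV = 4.4856e-14 J
D = A*E*t/m = 1.8100e+08*4.4856e-14*540/2.4
D = 0.001827 Gy


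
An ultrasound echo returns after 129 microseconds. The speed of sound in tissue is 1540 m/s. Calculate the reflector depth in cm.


depth = c * t / 2
t = 129 us = 1.2900e-04 s
depth = 1540 * 1.2900e-04 / 2
depth = 0.09933 m = 9.933 cm


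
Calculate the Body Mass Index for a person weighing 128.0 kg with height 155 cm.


BMI = weight / height^2
height = 155 cm = 1.55 m
BMI = 128.0 / 1.55^2
BMI = 53.28 kg/m^2


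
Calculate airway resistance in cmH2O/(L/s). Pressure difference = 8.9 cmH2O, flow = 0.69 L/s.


R = dP / flow
R = 8.9 / 0.69
R = 12.9 cmH2O/(L/s)


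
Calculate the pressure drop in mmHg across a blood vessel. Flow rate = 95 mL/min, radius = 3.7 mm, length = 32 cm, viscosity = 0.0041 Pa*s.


dP = 8*mu*L*Q / (pi*r^4)
Q = 95 mL/min = 1.58333e-06 m^3/s
dP = 28.2253 Pa = 28.2253 / 133.322 mmHg = 0.2117 mmHg


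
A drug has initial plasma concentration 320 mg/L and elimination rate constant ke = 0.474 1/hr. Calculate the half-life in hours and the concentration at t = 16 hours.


t_half = ln(2) / ke = 0.693147 / 0.474 = 1.462 hr
C(t) = C0 * exp(-ke*t) = 320 * exp(-0.474*16)
C(16) = 0.1627 mg/L


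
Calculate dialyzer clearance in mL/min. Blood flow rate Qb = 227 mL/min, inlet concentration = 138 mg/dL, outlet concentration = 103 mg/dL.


K = Qb * (Cb_in - Cb_out) / Cb_in
K = 227 * (138 - 103) / 138
K = 57.57 mL/min


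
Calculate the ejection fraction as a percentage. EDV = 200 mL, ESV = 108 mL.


SV = EDV - ESV = 200 - 108 = 92 mL
EF = SV/EDV * 100 = 92/200 * 100
EF = 46%


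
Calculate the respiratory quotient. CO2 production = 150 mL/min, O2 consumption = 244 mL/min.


RQ = VCO2 / VO2
RQ = 150 / 244
RQ = 0.6148


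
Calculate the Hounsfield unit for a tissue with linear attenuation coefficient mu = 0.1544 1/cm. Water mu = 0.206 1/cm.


HU = ((mu_tissue - mu_water) / mu_water) * 1000
HU = ((0.1544 - 0.206) / 0.206) * 1000
HU = -250.5


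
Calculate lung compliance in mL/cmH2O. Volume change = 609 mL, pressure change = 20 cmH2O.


C = dV / dP
C = 609 / 20
C = 30.45 mL/cmH2O


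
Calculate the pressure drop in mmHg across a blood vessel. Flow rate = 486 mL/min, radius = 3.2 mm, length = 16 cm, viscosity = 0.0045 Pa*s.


dP = 8*mu*L*Q / (pi*r^4)
Q = 486 mL/min = 8.1e-06 m^3/s
dP = 141.631 Pa = 141.631 / 133.322 mmHg = 1.062 mmHg


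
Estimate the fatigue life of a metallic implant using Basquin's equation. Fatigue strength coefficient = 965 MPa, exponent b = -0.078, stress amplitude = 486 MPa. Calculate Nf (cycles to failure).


sigma_a = sigma_f' * (2Nf)^b
2Nf = (sigma_a/sigma_f')^(1/b)
2Nf = (486/965)^(1/-0.078)
2Nf = 6593.4991
Nf = 3297


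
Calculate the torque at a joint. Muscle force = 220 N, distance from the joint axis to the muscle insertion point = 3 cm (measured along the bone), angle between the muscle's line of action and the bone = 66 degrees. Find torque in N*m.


Torque = F * d * sin(theta)   (moment arm = d*sin(theta))
d = 3 cm = 0.03 m
Torque = 220 * 0.03 * sin(66)
Torque = 6.029 N*m


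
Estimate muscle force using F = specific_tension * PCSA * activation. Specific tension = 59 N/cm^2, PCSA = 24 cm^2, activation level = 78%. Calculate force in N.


F = sigma * PCSA * activation
F = 59 * 24 * 0.78
F = 1104 N


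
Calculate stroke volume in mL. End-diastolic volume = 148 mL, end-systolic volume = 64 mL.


SV = EDV - ESV
SV = 148 - 64
SV = 84 mL


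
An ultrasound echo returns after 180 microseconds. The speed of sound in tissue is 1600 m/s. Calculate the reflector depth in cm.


depth = c * t / 2
t = 180 us = 1.8000e-04 s
depth = 1600 * 1.8000e-04 / 2
depth = 0.144 m = 14.4 cm


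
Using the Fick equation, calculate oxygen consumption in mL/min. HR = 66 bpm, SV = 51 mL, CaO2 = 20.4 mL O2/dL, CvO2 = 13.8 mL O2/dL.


CO = HR*SV = 66*51/1000 = 3.366 L/min
a-v O2 diff = 20.4 - 13.8 = 6.6 mL/dL
VO2 = CO * (CaO2-CvO2) * 10 dL/L
VO2 = 3.366 * 6.6 * 10
VO2 = 222.2 mL/min


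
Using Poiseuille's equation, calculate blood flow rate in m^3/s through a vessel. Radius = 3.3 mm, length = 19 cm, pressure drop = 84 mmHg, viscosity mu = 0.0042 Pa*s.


Q = pi*r^4*dP / (8*mu*L)
r = 0.0033 m, L = 0.19 m
dP = 84 mmHg = 11199.048 Pa
Q = 6.5357e-04 m^3/s


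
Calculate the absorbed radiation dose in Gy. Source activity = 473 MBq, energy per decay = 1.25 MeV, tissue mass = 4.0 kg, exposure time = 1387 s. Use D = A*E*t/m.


A = 473 MBq = 4.7300e+08 Bq
E = 1.25 MeV = 2.0025e-13 J
D = A*E*t/m = 4.7300e+08*2.0025e-13*1387/4.0
D = 0.03284 Gy


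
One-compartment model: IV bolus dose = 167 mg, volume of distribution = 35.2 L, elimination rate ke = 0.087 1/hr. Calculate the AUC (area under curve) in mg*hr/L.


C0 = Dose/Vd = 167/35.2 = 4.74432 mg/L
AUC = C0/ke = 4.74432/0.087
AUC = 54.53 mg*hr/L


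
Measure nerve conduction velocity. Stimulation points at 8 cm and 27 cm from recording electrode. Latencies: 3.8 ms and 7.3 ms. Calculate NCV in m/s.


Distance = (27 - 8) / 100 = 0.19 m
dt = (7.3 - 3.8) / 1000 = 0.0035 s
NCV = dist / dt = 54.29 m/s


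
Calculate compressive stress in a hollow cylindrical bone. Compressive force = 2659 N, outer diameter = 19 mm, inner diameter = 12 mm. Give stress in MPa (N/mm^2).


A = pi*(r_o^2 - r_i^2)
r_o = 9.5 mm, r_i = 6 mm
A = 170.431 mm^2
sigma = F/A = 2659 / 170.431
sigma = 15.6 MPa


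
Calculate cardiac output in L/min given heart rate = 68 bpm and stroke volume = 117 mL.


CO = HR * SV
CO = 68 * 117 / 1000
CO = 7.956 L/min


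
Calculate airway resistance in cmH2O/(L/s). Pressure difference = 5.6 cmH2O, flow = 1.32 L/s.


R = dP / flow
R = 5.6 / 1.32
R = 4.242 cmH2O/(L/s)


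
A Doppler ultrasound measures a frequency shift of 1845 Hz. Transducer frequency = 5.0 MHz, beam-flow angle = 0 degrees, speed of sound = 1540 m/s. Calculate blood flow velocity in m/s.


v = fd * c / (2 * f0 * cos(theta))
v = 1845 * 1540 / (2 * 5.0000e+06 * cos(0))
v = 0.2841 m/s


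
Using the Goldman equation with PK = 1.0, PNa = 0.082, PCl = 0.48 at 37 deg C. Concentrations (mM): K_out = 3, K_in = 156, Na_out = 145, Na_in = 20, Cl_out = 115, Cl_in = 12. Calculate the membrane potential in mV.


Vm = (RT/F)*ln((PK*Ko + PNa*Nao + PCl*Cli)/(PK*Ki + PNa*Nai + PCl*Clo))
Numer = 20.65, Denom = 212.84
Vm = -62.35 mV


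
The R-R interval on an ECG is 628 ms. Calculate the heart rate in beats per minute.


HR = 60 / RR_interval(s)
RR = 628 ms = 0.628 s
HR = 60 / 0.628 = 95.54 bpm


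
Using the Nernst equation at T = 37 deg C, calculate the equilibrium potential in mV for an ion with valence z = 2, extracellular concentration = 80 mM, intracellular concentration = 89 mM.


E = (RT/(zF)) * ln(C_out/C_in)
T = 37 + 273.15 = 310.15 K
E = (8.314 * 310.15 / (2 * 96485)) * ln(80/89)
E = -1.425 mV


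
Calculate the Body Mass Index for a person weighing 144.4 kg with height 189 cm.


BMI = weight / height^2
height = 189 cm = 1.89 m
BMI = 144.4 / 1.89^2
BMI = 40.42 kg/m^2


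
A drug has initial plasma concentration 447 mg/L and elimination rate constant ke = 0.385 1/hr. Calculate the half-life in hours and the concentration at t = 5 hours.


t_half = ln(2) / ke = 0.693147 / 0.385 = 1.8 hr
C(t) = C0 * exp(-ke*t) = 447 * exp(-0.385*5)
C(5) = 65.21 mg/L


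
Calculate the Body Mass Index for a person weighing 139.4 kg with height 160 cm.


BMI = weight / height^2
height = 160 cm = 1.6 m
BMI = 139.4 / 1.6^2
BMI = 54.45 kg/m^2


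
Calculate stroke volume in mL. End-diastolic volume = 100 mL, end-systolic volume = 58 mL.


SV = EDV - ESV
SV = 100 - 58
SV = 42 mL


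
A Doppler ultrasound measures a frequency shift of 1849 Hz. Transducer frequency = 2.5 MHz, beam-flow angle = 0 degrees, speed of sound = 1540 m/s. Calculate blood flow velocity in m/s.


v = fd * c / (2 * f0 * cos(theta))
v = 1849 * 1540 / (2 * 2.5000e+06 * cos(0))
v = 0.5695 m/s


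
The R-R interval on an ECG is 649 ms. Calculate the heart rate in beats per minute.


HR = 60 / RR_interval(s)
RR = 649 ms = 0.649 s
HR = 60 / 0.649 = 92.45 bpm


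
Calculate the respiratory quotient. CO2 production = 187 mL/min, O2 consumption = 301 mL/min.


RQ = VCO2 / VO2
RQ = 187 / 301
RQ = 0.6213


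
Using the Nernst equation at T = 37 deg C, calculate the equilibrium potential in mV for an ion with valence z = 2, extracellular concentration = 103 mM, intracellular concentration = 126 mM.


E = (RT/(zF)) * ln(C_out/C_in)
T = 37 + 273.15 = 310.15 K
E = (8.314 * 310.15 / (2 * 96485)) * ln(103/126)
E = -2.693 mV


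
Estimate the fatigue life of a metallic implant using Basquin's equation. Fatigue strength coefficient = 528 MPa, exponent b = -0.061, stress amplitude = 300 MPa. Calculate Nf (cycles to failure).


sigma_a = sigma_f' * (2Nf)^b
2Nf = (sigma_a/sigma_f')^(1/b)
2Nf = (300/528)^(1/-0.061)
2Nf = 10587.608
Nf = 5294


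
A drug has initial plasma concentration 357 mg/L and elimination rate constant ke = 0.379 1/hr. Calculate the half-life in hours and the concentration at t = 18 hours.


t_half = ln(2) / ke = 0.693147 / 0.379 = 1.829 hr
C(t) = C0 * exp(-ke*t) = 357 * exp(-0.379*18)
C(18) = 0.389 mg/L


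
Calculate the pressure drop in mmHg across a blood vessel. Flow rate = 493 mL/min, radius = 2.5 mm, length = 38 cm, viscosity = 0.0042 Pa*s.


dP = 8*mu*L*Q / (pi*r^4)
Q = 493 mL/min = 8.21667e-06 m^3/s
dP = 854.887 Pa = 854.887 / 133.322 mmHg = 6.412 mmHg


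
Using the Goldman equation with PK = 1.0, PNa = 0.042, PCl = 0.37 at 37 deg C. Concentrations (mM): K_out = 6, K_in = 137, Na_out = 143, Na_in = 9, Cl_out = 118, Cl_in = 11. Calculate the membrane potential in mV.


Vm = (RT/F)*ln((PK*Ko + PNa*Nao + PCl*Cli)/(PK*Ki + PNa*Nai + PCl*Clo))
Numer = 16.076, Denom = 181.038
Vm = -64.71 mV


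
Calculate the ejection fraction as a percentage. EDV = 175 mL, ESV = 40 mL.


SV = EDV - ESV = 175 - 40 = 135 mL
EF = SV/EDV * 100 = 135/175 * 100
EF = 77.14%


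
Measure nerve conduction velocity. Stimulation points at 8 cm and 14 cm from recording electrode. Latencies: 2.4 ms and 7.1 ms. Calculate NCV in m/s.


Distance = (14 - 8) / 100 = 0.06 m
dt = (7.1 - 2.4) / 1000 = 0.0047 s
NCV = dist / dt = 12.77 m/s


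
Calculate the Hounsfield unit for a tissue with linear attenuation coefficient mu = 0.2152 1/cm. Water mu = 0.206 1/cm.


HU = ((mu_tissue - mu_water) / mu_water) * 1000
HU = ((0.2152 - 0.206) / 0.206) * 1000
HU = 44.66


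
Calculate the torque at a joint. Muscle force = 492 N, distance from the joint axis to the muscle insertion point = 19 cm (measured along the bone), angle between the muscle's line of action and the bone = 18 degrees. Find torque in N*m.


Torque = F * d * sin(theta)   (moment arm = d*sin(theta))
d = 19 cm = 0.19 m
Torque = 492 * 0.19 * sin(18)
Torque = 28.89 N*m


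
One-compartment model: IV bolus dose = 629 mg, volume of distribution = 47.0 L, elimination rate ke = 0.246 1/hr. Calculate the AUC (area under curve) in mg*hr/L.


C0 = Dose/Vd = 629/47.0 = 13.383 mg/L
AUC = C0/ke = 13.383/0.246
AUC = 54.4 mg*hr/L


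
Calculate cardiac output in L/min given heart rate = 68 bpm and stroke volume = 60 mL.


CO = HR * SV
CO = 68 * 60 / 1000
CO = 4.08 L/min


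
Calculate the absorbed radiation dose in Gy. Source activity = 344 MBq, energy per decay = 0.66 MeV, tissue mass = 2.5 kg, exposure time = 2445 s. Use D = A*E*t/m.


A = 344 MBq = 3.4400e+08 Bq
E = 0.66 MeV = 1.05732e-13 J
D = A*E*t/m = 3.4400e+08*1.05732e-13*2445/2.5
D = 0.03557 Gy
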